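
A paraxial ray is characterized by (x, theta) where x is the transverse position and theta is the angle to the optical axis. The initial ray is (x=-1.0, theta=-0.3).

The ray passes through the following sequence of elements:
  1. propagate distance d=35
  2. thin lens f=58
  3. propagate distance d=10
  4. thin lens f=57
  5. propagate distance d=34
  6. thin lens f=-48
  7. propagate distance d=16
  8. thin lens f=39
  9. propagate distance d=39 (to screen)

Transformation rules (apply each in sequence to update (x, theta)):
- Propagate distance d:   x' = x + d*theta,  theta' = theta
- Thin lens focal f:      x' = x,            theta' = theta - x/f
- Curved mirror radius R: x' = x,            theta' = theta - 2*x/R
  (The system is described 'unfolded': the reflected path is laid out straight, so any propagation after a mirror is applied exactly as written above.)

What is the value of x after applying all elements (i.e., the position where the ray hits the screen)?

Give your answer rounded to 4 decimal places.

Initial: x=-1.0000 theta=-0.3000
After 1 (propagate distance d=35): x=-11.5000 theta=-0.3000
After 2 (thin lens f=58): x=-11.5000 theta=-59/580 (≈-0.1017)
After 3 (propagate distance d=10): x=-363/29 (≈-12.5172) theta=-59/580 (≈-0.1017)
After 4 (thin lens f=57): x=-363/29 (≈-12.5172) theta=1299/11020 (≈0.1179)
After 5 (propagate distance d=34): x=-46887/5510 (≈-8.5094) theta=1299/11020 (≈0.1179)
After 6 (thin lens f=-48): x=-46887/5510 (≈-8.5094) theta=-5237/88160 (≈-0.0594)
After 7 (propagate distance d=16): x=-26062/2755 (≈-9.4599) theta=-5237/88160 (≈-0.0594)
After 8 (thin lens f=39): x=-26062/2755 (≈-9.4599) theta=629741/3438240 (≈0.1832)
After 9 (propagate distance d=39 (to screen)): x=-204243/88160 (≈-2.3167) theta=629741/3438240 (≈0.1832)
Rounded to 4 decimal places: x = -2.3167

Answer: -2.3167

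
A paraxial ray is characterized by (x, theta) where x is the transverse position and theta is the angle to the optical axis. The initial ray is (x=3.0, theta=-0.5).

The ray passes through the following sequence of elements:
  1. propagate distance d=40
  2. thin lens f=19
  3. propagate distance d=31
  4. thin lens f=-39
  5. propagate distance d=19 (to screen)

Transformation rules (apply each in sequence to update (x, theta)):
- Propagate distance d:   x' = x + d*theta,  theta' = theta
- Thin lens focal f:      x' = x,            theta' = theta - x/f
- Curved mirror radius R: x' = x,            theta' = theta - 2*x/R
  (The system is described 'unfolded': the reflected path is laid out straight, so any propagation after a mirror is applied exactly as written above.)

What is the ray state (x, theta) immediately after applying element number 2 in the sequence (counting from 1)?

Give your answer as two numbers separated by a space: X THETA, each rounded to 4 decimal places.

Answer: -17.0000 0.3947

Derivation:
Initial: x=3.0000 theta=-0.5000
After 1 (propagate distance d=40): x=-17.0000 theta=-0.5000
After 2 (thin lens f=19): x=-17.0000 theta=15/38 (≈0.3947)
Rounded to 4 decimal places: x = -17.0000, theta = 0.3947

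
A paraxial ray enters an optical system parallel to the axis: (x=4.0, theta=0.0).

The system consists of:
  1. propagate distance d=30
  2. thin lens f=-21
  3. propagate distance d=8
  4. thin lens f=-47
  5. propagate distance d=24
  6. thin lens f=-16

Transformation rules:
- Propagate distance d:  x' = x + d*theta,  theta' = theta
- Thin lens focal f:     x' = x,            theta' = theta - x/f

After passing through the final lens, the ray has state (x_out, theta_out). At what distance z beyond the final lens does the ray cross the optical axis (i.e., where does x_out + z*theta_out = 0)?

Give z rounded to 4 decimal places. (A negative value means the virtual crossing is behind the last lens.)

Initial: x=4.0000 theta=0.0000
After 1 (propagate distance d=30): x=4.0000 theta=0.0000
After 2 (thin lens f=-21): x=4.0000 theta=4/21 (≈0.1905)
After 3 (propagate distance d=8): x=116/21 (≈5.5238) theta=4/21 (≈0.1905)
After 4 (thin lens f=-47): x=116/21 (≈5.5238) theta=304/987 (≈0.3080)
After 5 (propagate distance d=24): x=12748/987 (≈12.9159) theta=304/987 (≈0.3080)
After 6 (thin lens f=-16): x=12748/987 (≈12.9159) theta=629/564 (≈1.1152)
z_focus = -x_out/theta_out = -(12748/987)/(629/564) = -50992/4403 ≈ -11.5812
Rounded to 4 decimal places: z = -11.5812

Answer: -11.5812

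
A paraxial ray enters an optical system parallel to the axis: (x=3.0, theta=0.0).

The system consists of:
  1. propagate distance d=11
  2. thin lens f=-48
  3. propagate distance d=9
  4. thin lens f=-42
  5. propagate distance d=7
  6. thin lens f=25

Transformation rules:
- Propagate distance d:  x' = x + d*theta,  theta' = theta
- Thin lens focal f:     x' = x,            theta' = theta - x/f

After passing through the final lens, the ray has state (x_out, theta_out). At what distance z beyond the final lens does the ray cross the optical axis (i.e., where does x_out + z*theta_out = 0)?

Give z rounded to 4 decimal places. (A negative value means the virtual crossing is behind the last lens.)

Answer: 126.1029

Derivation:
Initial: x=3.0000 theta=0.0000
After 1 (propagate distance d=11): x=3.0000 theta=0.0000
After 2 (thin lens f=-48): x=3.0000 theta=0.0625
After 3 (propagate distance d=9): x=3.5625 theta=0.0625
After 4 (thin lens f=-42): x=3.5625 theta=33/224 (≈0.1473)
After 5 (propagate distance d=7): x=147/32 (≈4.5938) theta=33/224 (≈0.1473)
After 6 (thin lens f=25): x=147/32 (≈4.5938) theta=-51/1400 (≈-0.0364)
z_focus = -x_out/theta_out = -(147/32)/(-51/1400) = 8575/68 ≈ 126.1029
Rounded to 4 decimal places: z = 126.1029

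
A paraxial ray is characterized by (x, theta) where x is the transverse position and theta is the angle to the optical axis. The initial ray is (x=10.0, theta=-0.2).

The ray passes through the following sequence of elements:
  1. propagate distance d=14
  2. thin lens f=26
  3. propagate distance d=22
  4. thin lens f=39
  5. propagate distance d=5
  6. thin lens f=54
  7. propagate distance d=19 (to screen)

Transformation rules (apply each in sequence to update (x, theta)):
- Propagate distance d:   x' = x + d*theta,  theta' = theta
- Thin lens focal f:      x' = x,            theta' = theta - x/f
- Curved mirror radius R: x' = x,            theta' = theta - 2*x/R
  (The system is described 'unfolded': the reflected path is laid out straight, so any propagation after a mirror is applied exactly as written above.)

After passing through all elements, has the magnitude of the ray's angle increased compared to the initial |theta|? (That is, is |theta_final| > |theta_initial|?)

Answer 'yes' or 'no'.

Initial: x=10.0000 theta=-0.2000
After 1 (propagate distance d=14): x=7.2000 theta=-0.2000
After 2 (thin lens f=26): x=7.2000 theta=-31/65 (≈-0.4769)
After 3 (propagate distance d=22): x=-214/65 (≈-3.2923) theta=-31/65 (≈-0.4769)
After 4 (thin lens f=39): x=-214/65 (≈-3.2923) theta=-199/507 (≈-0.3925)
After 5 (propagate distance d=5): x=-13321/2535 (≈-5.2548) theta=-199/507 (≈-0.3925)
After 6 (thin lens f=54): x=-13321/2535 (≈-5.2548) theta=-40409/136890 (≈-0.2952)
After 7 (propagate distance d=19 (to screen)): x=-297421/27378 (≈-10.8635) theta=-40409/136890 (≈-0.2952)
|theta_initial|=0.2000 |theta_final|=40409/136890 (≈0.2952) -> increased

Answer: yes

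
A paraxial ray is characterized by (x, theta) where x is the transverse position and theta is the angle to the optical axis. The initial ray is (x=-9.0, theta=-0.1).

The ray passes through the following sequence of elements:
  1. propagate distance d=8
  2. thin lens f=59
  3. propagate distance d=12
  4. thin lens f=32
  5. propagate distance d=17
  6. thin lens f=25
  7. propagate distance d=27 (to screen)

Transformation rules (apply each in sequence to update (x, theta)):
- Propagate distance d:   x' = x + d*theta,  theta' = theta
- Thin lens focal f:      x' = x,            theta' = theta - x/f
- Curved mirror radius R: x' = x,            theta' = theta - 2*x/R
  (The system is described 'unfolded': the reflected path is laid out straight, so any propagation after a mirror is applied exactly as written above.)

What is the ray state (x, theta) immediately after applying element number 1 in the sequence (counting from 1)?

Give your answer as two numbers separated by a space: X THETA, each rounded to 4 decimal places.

Initial: x=-9.0000 theta=-0.1000
After 1 (propagate distance d=8): x=-9.8000 theta=-0.1000
Rounded to 4 decimal places: x = -9.8000, theta = -0.1000

Answer: -9.8000 -0.1000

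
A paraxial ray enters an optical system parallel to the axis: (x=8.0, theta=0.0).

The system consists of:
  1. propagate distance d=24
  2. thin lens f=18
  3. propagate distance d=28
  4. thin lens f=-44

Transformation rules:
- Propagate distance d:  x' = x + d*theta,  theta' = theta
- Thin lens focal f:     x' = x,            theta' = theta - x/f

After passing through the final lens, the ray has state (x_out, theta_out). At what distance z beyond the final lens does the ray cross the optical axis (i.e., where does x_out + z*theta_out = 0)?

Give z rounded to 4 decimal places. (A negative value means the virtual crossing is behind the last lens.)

Initial: x=8.0000 theta=0.0000
After 1 (propagate distance d=24): x=8.0000 theta=0.0000
After 2 (thin lens f=18): x=8.0000 theta=-4/9 (≈-0.4444)
After 3 (propagate distance d=28): x=-40/9 (≈-4.4444) theta=-4/9 (≈-0.4444)
After 4 (thin lens f=-44): x=-40/9 (≈-4.4444) theta=-6/11 (≈-0.5455)
z_focus = -x_out/theta_out = -(-40/9)/(-6/11) = -220/27 ≈ -8.1481
Rounded to 4 decimal places: z = -8.1481

Answer: -8.1481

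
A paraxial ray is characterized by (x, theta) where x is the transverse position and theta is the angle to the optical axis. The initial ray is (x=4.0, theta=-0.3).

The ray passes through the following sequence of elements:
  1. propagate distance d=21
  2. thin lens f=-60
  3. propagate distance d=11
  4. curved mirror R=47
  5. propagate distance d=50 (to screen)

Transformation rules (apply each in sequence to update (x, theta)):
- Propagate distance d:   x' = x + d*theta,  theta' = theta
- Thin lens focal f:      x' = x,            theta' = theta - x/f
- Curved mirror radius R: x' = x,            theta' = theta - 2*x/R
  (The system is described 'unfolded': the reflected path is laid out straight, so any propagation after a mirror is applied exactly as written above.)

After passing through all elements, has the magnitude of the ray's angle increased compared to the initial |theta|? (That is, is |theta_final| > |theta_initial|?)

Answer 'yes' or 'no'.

Answer: no

Derivation:
Initial: x=4.0000 theta=-0.3000
After 1 (propagate distance d=21): x=-2.3000 theta=-0.3000
After 2 (thin lens f=-60): x=-2.3000 theta=-203/600 (≈-0.3383)
After 3 (propagate distance d=11): x=-3613/600 (≈-6.0217) theta=-203/600 (≈-0.3383)
After 4 (curved mirror R=47): x=-3613/600 (≈-6.0217) theta=-463/5640 (≈-0.0821)
After 5 (propagate distance d=50 (to screen)): x=-95187/9400 (≈-10.1263) theta=-463/5640 (≈-0.0821)
|theta_initial|=0.3000 |theta_final|=463/5640 (≈0.0821) -> not increased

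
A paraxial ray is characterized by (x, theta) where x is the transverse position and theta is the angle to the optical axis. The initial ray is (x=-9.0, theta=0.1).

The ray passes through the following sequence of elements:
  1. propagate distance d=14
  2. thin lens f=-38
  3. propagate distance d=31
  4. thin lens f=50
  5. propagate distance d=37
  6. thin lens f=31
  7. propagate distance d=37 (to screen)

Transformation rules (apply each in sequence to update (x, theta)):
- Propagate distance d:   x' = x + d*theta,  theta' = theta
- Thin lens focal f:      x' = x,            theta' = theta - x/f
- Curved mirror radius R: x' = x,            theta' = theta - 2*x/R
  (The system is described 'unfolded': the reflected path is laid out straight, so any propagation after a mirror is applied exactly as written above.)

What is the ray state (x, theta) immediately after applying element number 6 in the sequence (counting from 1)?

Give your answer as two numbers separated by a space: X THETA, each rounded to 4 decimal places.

Answer: -6.4820 0.3231

Derivation:
Initial: x=-9.0000 theta=0.1000
After 1 (propagate distance d=14): x=-7.6000 theta=0.1000
After 2 (thin lens f=-38): x=-7.6000 theta=-0.1000
After 3 (propagate distance d=31): x=-10.7000 theta=-0.1000
After 4 (thin lens f=50): x=-10.7000 theta=0.1140
After 5 (propagate distance d=37): x=-6.4820 theta=0.1140
After 6 (thin lens f=31): x=-6.4820 theta=1252/3875 (≈0.3231)
Rounded to 4 decimal places: x = -6.4820, theta = 0.3231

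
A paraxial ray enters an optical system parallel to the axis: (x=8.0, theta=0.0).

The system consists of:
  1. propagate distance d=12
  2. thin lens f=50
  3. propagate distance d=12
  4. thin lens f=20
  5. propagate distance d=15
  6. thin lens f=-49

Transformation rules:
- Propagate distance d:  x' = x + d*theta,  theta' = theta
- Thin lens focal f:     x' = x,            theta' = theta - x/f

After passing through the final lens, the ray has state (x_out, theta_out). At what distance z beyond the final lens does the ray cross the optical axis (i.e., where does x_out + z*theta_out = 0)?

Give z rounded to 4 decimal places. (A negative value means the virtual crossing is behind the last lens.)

Initial: x=8.0000 theta=0.0000
After 1 (propagate distance d=12): x=8.0000 theta=0.0000
After 2 (thin lens f=50): x=8.0000 theta=-0.1600
After 3 (propagate distance d=12): x=6.0800 theta=-0.1600
After 4 (thin lens f=20): x=6.0800 theta=-0.4640
After 5 (propagate distance d=15): x=-0.8800 theta=-0.4640
After 6 (thin lens f=-49): x=-0.8800 theta=-2952/6125 (≈-0.4820)
z_focus = -x_out/theta_out = -(-0.8800)/(-2952/6125) = -2695/1476 ≈ -1.8259
Rounded to 4 decimal places: z = -1.8259

Answer: -1.8259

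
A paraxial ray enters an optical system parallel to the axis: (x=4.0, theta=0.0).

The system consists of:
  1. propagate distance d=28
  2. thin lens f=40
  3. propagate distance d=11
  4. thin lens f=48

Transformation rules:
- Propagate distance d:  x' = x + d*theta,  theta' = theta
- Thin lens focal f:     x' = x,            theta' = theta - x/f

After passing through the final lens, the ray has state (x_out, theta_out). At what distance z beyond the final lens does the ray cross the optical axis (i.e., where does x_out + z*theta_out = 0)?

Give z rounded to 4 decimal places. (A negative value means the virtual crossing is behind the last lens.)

Initial: x=4.0000 theta=0.0000
After 1 (propagate distance d=28): x=4.0000 theta=0.0000
After 2 (thin lens f=40): x=4.0000 theta=-0.1000
After 3 (propagate distance d=11): x=2.9000 theta=-0.1000
After 4 (thin lens f=48): x=2.9000 theta=-77/480 (≈-0.1604)
z_focus = -x_out/theta_out = -(2.9000)/(-77/480) = 1392/77 ≈ 18.0779
Rounded to 4 decimal places: z = 18.0779

Answer: 18.0779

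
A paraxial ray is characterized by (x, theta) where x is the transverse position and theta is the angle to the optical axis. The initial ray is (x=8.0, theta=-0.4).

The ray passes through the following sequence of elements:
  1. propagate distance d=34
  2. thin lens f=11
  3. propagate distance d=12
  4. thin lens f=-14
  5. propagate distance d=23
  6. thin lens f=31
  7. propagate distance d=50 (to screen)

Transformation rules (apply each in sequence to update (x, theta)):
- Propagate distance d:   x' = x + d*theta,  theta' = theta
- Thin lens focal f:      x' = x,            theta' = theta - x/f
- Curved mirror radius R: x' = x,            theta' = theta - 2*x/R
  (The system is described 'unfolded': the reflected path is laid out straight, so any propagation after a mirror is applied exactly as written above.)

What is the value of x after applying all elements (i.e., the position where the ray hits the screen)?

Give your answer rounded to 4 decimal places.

Answer: -4.4575

Derivation:
Initial: x=8.0000 theta=-0.4000
After 1 (propagate distance d=34): x=-5.6000 theta=-0.4000
After 2 (thin lens f=11): x=-5.6000 theta=6/55 (≈0.1091)
After 3 (propagate distance d=12): x=-236/55 (≈-4.2909) theta=6/55 (≈0.1091)
After 4 (thin lens f=-14): x=-236/55 (≈-4.2909) theta=-76/385 (≈-0.1974)
After 5 (propagate distance d=23): x=-680/77 (≈-8.8312) theta=-76/385 (≈-0.1974)
After 6 (thin lens f=31): x=-680/77 (≈-8.8312) theta=1044/11935 (≈0.0875)
After 7 (propagate distance d=50 (to screen)): x=-1520/341 (≈-4.4575) theta=1044/11935 (≈0.0875)
Rounded to 4 decimal places: x = -4.4575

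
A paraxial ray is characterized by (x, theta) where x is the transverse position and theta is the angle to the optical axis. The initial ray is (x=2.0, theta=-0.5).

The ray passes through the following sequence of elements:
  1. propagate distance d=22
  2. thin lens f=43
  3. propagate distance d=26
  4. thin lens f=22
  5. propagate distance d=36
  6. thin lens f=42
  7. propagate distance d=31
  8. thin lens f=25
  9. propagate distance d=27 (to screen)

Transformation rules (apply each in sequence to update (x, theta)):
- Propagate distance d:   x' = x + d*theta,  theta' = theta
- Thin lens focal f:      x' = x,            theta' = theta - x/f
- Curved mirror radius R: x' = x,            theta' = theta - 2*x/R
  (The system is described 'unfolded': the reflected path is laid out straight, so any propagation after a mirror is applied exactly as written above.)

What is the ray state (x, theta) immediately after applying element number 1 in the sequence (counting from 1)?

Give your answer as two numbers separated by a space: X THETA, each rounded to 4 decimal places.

Answer: -9.0000 -0.5000

Derivation:
Initial: x=2.0000 theta=-0.5000
After 1 (propagate distance d=22): x=-9.0000 theta=-0.5000
Rounded to 4 decimal places: x = -9.0000, theta = -0.5000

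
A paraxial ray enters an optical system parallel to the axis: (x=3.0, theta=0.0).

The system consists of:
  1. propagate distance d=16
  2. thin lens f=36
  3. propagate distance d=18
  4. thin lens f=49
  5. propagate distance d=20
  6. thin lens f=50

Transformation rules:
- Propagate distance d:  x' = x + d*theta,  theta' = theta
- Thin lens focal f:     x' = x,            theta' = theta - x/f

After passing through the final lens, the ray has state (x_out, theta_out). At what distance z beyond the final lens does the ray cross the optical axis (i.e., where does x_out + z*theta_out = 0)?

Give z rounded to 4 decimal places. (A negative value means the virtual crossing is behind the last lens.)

Answer: -7.9184

Derivation:
Initial: x=3.0000 theta=0.0000
After 1 (propagate distance d=16): x=3.0000 theta=0.0000
After 2 (thin lens f=36): x=3.0000 theta=-1/12 (≈-0.0833)
After 3 (propagate distance d=18): x=1.5000 theta=-1/12 (≈-0.0833)
After 4 (thin lens f=49): x=1.5000 theta=-67/588 (≈-0.1139)
After 5 (propagate distance d=20): x=-229/294 (≈-0.7789) theta=-67/588 (≈-0.1139)
After 6 (thin lens f=50): x=-229/294 (≈-0.7789) theta=-241/2450 (≈-0.0984)
z_focus = -x_out/theta_out = -(-229/294)/(-241/2450) = -5725/723 ≈ -7.9184
Rounded to 4 decimal places: z = -7.9184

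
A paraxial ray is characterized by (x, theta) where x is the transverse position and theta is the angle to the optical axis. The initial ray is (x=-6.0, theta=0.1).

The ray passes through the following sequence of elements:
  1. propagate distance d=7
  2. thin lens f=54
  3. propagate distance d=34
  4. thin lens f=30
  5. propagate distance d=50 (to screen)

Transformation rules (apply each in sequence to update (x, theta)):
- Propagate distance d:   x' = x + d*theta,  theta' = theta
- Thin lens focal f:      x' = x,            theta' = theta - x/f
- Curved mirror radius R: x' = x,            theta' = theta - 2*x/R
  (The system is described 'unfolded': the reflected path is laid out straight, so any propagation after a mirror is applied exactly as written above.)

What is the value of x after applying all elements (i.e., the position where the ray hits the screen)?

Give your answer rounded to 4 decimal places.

Initial: x=-6.0000 theta=0.1000
After 1 (propagate distance d=7): x=-5.3000 theta=0.1000
After 2 (thin lens f=54): x=-5.3000 theta=107/540 (≈0.1981)
After 3 (propagate distance d=34): x=194/135 (≈1.4370) theta=107/540 (≈0.1981)
After 4 (thin lens f=30): x=194/135 (≈1.4370) theta=1217/8100 (≈0.1502)
After 5 (propagate distance d=50 (to screen)): x=7249/810 (≈8.9494) theta=1217/8100 (≈0.1502)
Rounded to 4 decimal places: x = 8.9494

Answer: 8.9494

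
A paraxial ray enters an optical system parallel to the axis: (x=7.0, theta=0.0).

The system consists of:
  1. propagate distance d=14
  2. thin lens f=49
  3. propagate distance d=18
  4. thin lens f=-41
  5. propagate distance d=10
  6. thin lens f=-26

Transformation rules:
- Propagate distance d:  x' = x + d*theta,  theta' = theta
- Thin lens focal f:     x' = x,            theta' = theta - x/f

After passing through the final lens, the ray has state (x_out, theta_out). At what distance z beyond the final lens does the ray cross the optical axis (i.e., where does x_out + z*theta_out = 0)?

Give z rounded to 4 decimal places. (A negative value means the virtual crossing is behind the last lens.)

Initial: x=7.0000 theta=0.0000
After 1 (propagate distance d=14): x=7.0000 theta=0.0000
After 2 (thin lens f=49): x=7.0000 theta=-1/7 (≈-0.1429)
After 3 (propagate distance d=18): x=31/7 (≈4.4286) theta=-1/7 (≈-0.1429)
After 4 (thin lens f=-41): x=31/7 (≈4.4286) theta=-10/287 (≈-0.0348)
After 5 (propagate distance d=10): x=1171/287 (≈4.0801) theta=-10/287 (≈-0.0348)
After 6 (thin lens f=-26): x=1171/287 (≈4.0801) theta=911/7462 (≈0.1221)
z_focus = -x_out/theta_out = -(1171/287)/(911/7462) = -30446/911 ≈ -33.4204
Rounded to 4 decimal places: z = -33.4204

Answer: -33.4204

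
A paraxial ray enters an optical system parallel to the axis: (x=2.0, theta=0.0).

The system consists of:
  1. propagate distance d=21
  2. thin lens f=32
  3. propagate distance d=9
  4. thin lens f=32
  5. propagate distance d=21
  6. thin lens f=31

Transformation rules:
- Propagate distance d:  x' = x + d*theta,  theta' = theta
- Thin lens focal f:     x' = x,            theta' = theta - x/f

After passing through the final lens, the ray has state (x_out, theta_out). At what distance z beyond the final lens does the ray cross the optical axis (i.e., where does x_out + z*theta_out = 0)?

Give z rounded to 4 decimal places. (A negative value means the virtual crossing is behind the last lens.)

Initial: x=2.0000 theta=0.0000
After 1 (propagate distance d=21): x=2.0000 theta=0.0000
After 2 (thin lens f=32): x=2.0000 theta=-0.0625
After 3 (propagate distance d=9): x=1.4375 theta=-0.0625
After 4 (thin lens f=32): x=1.4375 theta=-55/512 (≈-0.1074)
After 5 (propagate distance d=21): x=-419/512 (≈-0.8184) theta=-55/512 (≈-0.1074)
After 6 (thin lens f=31): x=-419/512 (≈-0.8184) theta=-643/7936 (≈-0.0810)
z_focus = -x_out/theta_out = -(-419/512)/(-643/7936) = -12989/1286 ≈ -10.1003
Rounded to 4 decimal places: z = -10.1003

Answer: -10.1003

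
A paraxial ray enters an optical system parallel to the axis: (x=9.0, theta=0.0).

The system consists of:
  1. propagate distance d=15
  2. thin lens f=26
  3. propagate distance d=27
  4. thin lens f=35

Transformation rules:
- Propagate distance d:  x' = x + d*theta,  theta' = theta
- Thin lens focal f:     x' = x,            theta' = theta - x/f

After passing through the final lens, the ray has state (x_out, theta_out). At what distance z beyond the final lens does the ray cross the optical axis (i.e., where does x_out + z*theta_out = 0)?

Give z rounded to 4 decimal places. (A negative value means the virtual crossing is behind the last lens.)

Initial: x=9.0000 theta=0.0000
After 1 (propagate distance d=15): x=9.0000 theta=0.0000
After 2 (thin lens f=26): x=9.0000 theta=-9/26 (≈-0.3462)
After 3 (propagate distance d=27): x=-9/26 (≈-0.3462) theta=-9/26 (≈-0.3462)
After 4 (thin lens f=35): x=-9/26 (≈-0.3462) theta=-153/455 (≈-0.3363)
z_focus = -x_out/theta_out = -(-9/26)/(-153/455) = -35/34 ≈ -1.0294
Rounded to 4 decimal places: z = -1.0294

Answer: -1.0294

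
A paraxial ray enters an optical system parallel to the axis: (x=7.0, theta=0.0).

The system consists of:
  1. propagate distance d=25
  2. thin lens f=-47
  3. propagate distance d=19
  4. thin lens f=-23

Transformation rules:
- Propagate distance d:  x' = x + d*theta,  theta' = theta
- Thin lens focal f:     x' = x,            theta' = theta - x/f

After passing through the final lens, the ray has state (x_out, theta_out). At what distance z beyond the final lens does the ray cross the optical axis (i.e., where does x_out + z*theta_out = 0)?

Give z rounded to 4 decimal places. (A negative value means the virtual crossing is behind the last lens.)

Initial: x=7.0000 theta=0.0000
After 1 (propagate distance d=25): x=7.0000 theta=0.0000
After 2 (thin lens f=-47): x=7.0000 theta=7/47 (≈0.1489)
After 3 (propagate distance d=19): x=462/47 (≈9.8298) theta=7/47 (≈0.1489)
After 4 (thin lens f=-23): x=462/47 (≈9.8298) theta=623/1081 (≈0.5763)
z_focus = -x_out/theta_out = -(462/47)/(623/1081) = -1518/89 ≈ -17.0562
Rounded to 4 decimal places: z = -17.0562

Answer: -17.0562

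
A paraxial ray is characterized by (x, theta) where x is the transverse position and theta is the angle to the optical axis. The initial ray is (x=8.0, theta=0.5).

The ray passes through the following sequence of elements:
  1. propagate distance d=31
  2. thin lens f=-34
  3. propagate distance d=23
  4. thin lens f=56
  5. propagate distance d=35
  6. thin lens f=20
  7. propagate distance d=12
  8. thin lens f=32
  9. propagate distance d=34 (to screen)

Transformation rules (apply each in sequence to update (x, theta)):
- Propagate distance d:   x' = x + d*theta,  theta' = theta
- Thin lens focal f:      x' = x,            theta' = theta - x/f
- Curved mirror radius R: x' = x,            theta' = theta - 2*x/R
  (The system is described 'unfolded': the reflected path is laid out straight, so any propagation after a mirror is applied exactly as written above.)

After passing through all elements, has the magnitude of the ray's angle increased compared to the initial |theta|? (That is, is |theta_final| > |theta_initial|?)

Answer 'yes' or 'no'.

Answer: yes

Derivation:
Initial: x=8.0000 theta=0.5000
After 1 (propagate distance d=31): x=23.5000 theta=0.5000
After 2 (thin lens f=-34): x=23.5000 theta=81/68 (≈1.1912)
After 3 (propagate distance d=23): x=3461/68 (≈50.8971) theta=81/68 (≈1.1912)
After 4 (thin lens f=56): x=3461/68 (≈50.8971) theta=1075/3808 (≈0.2823)
After 5 (propagate distance d=35): x=33063/544 (≈60.7776) theta=1075/3808 (≈0.2823)
After 6 (thin lens f=20): x=33063/544 (≈60.7776) theta=-209941/76160 (≈-2.7566)
After 7 (propagate distance d=12): x=263691/9520 (≈27.6986) theta=-209941/76160 (≈-2.7566)
After 8 (thin lens f=32): x=263691/9520 (≈27.6986) theta=-220691/60928 (≈-3.6222)
After 9 (propagate distance d=34 (to screen)): x=-2077097/21760 (≈-95.4548) theta=-220691/60928 (≈-3.6222)
|theta_initial|=0.5000 |theta_final|=220691/60928 (≈3.6222) -> increased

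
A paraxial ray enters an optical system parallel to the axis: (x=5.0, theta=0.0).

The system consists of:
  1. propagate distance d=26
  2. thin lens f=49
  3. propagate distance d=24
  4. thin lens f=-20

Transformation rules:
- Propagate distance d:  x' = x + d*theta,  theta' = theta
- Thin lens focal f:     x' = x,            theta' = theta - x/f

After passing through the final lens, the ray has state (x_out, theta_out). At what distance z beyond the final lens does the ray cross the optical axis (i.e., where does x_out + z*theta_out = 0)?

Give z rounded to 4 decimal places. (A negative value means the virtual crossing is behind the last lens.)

Answer: -100.0000

Derivation:
Initial: x=5.0000 theta=0.0000
After 1 (propagate distance d=26): x=5.0000 theta=0.0000
After 2 (thin lens f=49): x=5.0000 theta=-5/49 (≈-0.1020)
After 3 (propagate distance d=24): x=125/49 (≈2.5510) theta=-5/49 (≈-0.1020)
After 4 (thin lens f=-20): x=125/49 (≈2.5510) theta=5/196 (≈0.0255)
z_focus = -x_out/theta_out = -(125/49)/(5/196) = -100.0000
Rounded to 4 decimal places: z = -100.0000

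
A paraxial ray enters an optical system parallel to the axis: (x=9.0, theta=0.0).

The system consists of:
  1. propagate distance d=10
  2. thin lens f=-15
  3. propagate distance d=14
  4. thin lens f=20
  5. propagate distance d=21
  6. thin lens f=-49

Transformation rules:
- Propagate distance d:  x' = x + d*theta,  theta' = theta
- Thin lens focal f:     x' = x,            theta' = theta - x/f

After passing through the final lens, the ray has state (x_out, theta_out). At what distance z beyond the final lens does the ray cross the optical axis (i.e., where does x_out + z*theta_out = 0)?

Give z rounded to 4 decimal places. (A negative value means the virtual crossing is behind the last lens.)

Answer: 383.1800

Derivation:
Initial: x=9.0000 theta=0.0000
After 1 (propagate distance d=10): x=9.0000 theta=0.0000
After 2 (thin lens f=-15): x=9.0000 theta=0.6000
After 3 (propagate distance d=14): x=17.4000 theta=0.6000
After 4 (thin lens f=20): x=17.4000 theta=-0.2700
After 5 (propagate distance d=21): x=11.7300 theta=-0.2700
After 6 (thin lens f=-49): x=11.7300 theta=-3/98 (≈-0.0306)
z_focus = -x_out/theta_out = -(11.7300)/(-3/98) = 383.1800
Rounded to 4 decimal places: z = 383.1800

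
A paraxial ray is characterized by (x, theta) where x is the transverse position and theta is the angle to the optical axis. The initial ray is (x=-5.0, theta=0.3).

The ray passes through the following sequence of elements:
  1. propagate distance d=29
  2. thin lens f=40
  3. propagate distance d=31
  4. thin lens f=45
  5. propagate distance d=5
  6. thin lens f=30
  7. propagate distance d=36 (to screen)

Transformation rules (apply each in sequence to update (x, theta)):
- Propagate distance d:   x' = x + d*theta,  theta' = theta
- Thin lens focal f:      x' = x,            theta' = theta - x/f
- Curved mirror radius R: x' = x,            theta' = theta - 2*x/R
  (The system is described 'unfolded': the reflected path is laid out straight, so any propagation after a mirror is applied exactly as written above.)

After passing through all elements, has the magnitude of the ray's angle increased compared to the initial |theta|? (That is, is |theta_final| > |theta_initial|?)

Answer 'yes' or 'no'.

Answer: yes

Derivation:
Initial: x=-5.0000 theta=0.3000
After 1 (propagate distance d=29): x=3.7000 theta=0.3000
After 2 (thin lens f=40): x=3.7000 theta=0.2075
After 3 (propagate distance d=31): x=10.1325 theta=0.2075
After 4 (thin lens f=45): x=10.1325 theta=-53/3000 (≈-0.0177)
After 5 (propagate distance d=5): x=12053/1200 (≈10.0442) theta=-53/3000 (≈-0.0177)
After 6 (thin lens f=30): x=12053/1200 (≈10.0442) theta=-12689/36000 (≈-0.3525)
After 7 (propagate distance d=36 (to screen)): x=-15869/6000 (≈-2.6448) theta=-12689/36000 (≈-0.3525)
|theta_initial|=0.3000 |theta_final|=12689/36000 (≈0.3525) -> increased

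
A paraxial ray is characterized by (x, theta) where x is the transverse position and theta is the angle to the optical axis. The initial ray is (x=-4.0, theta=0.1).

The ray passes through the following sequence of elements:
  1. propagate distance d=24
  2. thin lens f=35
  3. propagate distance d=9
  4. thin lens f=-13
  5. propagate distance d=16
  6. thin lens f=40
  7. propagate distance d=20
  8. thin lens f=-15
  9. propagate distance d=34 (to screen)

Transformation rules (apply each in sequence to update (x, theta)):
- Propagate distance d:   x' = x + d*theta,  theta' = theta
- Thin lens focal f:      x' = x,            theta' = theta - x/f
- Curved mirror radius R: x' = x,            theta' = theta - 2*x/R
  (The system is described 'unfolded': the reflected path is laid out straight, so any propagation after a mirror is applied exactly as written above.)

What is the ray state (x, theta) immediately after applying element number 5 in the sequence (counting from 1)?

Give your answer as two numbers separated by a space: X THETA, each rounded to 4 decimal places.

Answer: 1.6877 0.1235

Derivation:
Initial: x=-4.0000 theta=0.1000
After 1 (propagate distance d=24): x=-1.6000 theta=0.1000
After 2 (thin lens f=35): x=-1.6000 theta=51/350 (≈0.1457)
After 3 (propagate distance d=9): x=-101/350 (≈-0.2886) theta=51/350 (≈0.1457)
After 4 (thin lens f=-13): x=-101/350 (≈-0.2886) theta=281/2275 (≈0.1235)
After 5 (propagate distance d=16): x=1097/650 (≈1.6877) theta=281/2275 (≈0.1235)
Rounded to 4 decimal places: x = 1.6877, theta = 0.1235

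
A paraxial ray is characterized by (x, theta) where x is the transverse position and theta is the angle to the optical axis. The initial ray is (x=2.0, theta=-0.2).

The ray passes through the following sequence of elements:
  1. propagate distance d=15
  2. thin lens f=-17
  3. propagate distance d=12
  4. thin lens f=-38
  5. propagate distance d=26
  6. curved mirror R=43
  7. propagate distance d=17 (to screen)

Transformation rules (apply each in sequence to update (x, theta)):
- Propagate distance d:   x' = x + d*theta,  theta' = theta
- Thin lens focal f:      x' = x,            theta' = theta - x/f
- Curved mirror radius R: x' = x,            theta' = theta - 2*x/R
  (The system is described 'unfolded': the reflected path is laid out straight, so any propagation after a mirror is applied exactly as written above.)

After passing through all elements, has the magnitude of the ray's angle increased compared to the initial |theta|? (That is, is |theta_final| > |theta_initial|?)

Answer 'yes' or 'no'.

Initial: x=2.0000 theta=-0.2000
After 1 (propagate distance d=15): x=-1.0000 theta=-0.2000
After 2 (thin lens f=-17): x=-1.0000 theta=-22/85 (≈-0.2588)
After 3 (propagate distance d=12): x=-349/85 (≈-4.1059) theta=-22/85 (≈-0.2588)
After 4 (thin lens f=-38): x=-349/85 (≈-4.1059) theta=-237/646 (≈-0.3669)
After 5 (propagate distance d=26): x=-22036/1615 (≈-13.6446) theta=-237/646 (≈-0.3669)
After 6 (curved mirror R=43): x=-22036/1615 (≈-13.6446) theta=37189/138890 (≈0.2678)
After 7 (propagate distance d=17 (to screen)): x=-1262883/138890 (≈-9.0927) theta=37189/138890 (≈0.2678)
|theta_initial|=0.2000 |theta_final|=37189/138890 (≈0.2678) -> increased

Answer: yes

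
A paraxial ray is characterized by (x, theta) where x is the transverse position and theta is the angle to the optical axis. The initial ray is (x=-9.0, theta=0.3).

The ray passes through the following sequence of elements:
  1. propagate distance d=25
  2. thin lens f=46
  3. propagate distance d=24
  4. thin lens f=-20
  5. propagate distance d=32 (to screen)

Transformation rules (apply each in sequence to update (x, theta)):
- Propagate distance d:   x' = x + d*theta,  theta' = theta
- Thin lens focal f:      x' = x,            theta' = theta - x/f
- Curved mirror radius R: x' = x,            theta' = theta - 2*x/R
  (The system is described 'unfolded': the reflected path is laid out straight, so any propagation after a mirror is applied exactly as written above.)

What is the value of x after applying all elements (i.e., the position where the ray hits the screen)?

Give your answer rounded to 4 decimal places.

Initial: x=-9.0000 theta=0.3000
After 1 (propagate distance d=25): x=-1.5000 theta=0.3000
After 2 (thin lens f=46): x=-1.5000 theta=153/460 (≈0.3326)
After 3 (propagate distance d=24): x=1491/230 (≈6.4826) theta=153/460 (≈0.3326)
After 4 (thin lens f=-20): x=1491/230 (≈6.4826) theta=3021/4600 (≈0.6567)
After 5 (propagate distance d=32 (to screen)): x=31623/1150 (≈27.4983) theta=3021/4600 (≈0.6567)
Rounded to 4 decimal places: x = 27.4983

Answer: 27.4983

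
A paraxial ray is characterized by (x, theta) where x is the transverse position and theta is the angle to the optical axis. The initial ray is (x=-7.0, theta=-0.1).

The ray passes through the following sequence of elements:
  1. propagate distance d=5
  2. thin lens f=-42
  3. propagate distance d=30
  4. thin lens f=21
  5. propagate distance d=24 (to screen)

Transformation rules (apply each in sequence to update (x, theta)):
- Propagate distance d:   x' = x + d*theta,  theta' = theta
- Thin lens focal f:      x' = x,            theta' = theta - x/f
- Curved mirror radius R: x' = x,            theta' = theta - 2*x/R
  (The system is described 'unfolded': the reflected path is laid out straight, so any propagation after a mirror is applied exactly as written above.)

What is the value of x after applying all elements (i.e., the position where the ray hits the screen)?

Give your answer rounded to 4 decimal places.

Answer: -4.4204

Derivation:
Initial: x=-7.0000 theta=-0.1000
After 1 (propagate distance d=5): x=-7.5000 theta=-0.1000
After 2 (thin lens f=-42): x=-7.5000 theta=-39/140 (≈-0.2786)
After 3 (propagate distance d=30): x=-111/7 (≈-15.8571) theta=-39/140 (≈-0.2786)
After 4 (thin lens f=21): x=-111/7 (≈-15.8571) theta=467/980 (≈0.4765)
After 5 (propagate distance d=24 (to screen)): x=-1083/245 (≈-4.4204) theta=467/980 (≈0.4765)
Rounded to 4 decimal places: x = -4.4204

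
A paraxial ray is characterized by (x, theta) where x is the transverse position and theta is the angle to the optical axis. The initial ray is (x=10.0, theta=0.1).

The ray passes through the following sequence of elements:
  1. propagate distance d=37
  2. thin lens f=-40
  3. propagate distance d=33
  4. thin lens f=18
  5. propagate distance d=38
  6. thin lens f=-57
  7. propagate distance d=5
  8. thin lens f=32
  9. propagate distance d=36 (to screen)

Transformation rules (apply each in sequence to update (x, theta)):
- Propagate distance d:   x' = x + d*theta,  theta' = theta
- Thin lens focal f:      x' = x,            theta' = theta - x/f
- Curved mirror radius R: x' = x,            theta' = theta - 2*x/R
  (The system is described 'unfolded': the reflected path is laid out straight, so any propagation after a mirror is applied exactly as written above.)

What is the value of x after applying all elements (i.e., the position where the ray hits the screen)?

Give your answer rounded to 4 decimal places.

Answer: -47.2208

Derivation:
Initial: x=10.0000 theta=0.1000
After 1 (propagate distance d=37): x=13.7000 theta=0.1000
After 2 (thin lens f=-40): x=13.7000 theta=0.4425
After 3 (propagate distance d=33): x=28.3025 theta=0.4425
After 4 (thin lens f=18): x=28.3025 theta=-1627/1440 (≈-1.1299)
After 5 (propagate distance d=38): x=-13169/900 (≈-14.6322) theta=-1627/1440 (≈-1.1299)
After 6 (thin lens f=-57): x=-13169/900 (≈-14.6322) theta=-569047/410400 (≈-1.3866)
After 7 (propagate distance d=5): x=-8850299/410400 (≈-21.5651) theta=-569047/410400 (≈-1.3866)
After 8 (thin lens f=32): x=-8850299/410400 (≈-21.5651) theta=-623947/875520 (≈-0.7127)
After 9 (propagate distance d=36 (to screen)): x=-155035237/3283200 (≈-47.2208) theta=-623947/875520 (≈-0.7127)
Rounded to 4 decimal places: x = -47.2208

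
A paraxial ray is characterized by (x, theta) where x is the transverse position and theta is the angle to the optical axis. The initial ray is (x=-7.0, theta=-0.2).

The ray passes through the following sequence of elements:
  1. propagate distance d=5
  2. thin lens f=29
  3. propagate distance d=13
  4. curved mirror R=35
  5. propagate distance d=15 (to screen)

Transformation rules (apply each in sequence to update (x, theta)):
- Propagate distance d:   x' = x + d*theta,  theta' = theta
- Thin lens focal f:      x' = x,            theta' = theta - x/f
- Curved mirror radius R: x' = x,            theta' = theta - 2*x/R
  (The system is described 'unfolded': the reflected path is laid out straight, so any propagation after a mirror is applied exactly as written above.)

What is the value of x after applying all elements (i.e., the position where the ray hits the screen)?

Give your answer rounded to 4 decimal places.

Answer: 0.1360

Derivation:
Initial: x=-7.0000 theta=-0.2000
After 1 (propagate distance d=5): x=-8.0000 theta=-0.2000
After 2 (thin lens f=29): x=-8.0000 theta=11/145 (≈0.0759)
After 3 (propagate distance d=13): x=-1017/145 (≈-7.0138) theta=11/145 (≈0.0759)
After 4 (curved mirror R=35): x=-1017/145 (≈-7.0138) theta=2419/5075 (≈0.4767)
After 5 (propagate distance d=15 (to screen)): x=138/1015 (≈0.1360) theta=2419/5075 (≈0.4767)
Rounded to 4 decimal places: x = 0.1360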